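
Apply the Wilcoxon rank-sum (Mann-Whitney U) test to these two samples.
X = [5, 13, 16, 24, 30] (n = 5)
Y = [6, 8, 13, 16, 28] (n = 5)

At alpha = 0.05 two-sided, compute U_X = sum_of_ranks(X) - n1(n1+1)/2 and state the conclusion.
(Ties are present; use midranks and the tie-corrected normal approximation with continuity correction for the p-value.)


Step 1: Combine and sort all 10 observations; assign midranks.
sorted (value, group): (5,X), (6,Y), (8,Y), (13,X), (13,Y), (16,X), (16,Y), (24,X), (28,Y), (30,X)
ranks: 5->1, 6->2, 8->3, 13->4.5, 13->4.5, 16->6.5, 16->6.5, 24->8, 28->9, 30->10
Step 2: Rank sum for X: R1 = 1 + 4.5 + 6.5 + 8 + 10 = 30.
Step 3: U_X = R1 - n1(n1+1)/2 = 30 - 5*6/2 = 30 - 15 = 15.
       U_Y = n1*n2 - U_X = 25 - 15 = 10.
Step 4: Ties are present, so use the tie-corrected normal approximation (with continuity correction) for the p-value.
Step 5: p-value = 0.674236; compare to alpha = 0.05. fail to reject H0.

U_X = 15, p = 0.674236, fail to reject H0 at alpha = 0.05.


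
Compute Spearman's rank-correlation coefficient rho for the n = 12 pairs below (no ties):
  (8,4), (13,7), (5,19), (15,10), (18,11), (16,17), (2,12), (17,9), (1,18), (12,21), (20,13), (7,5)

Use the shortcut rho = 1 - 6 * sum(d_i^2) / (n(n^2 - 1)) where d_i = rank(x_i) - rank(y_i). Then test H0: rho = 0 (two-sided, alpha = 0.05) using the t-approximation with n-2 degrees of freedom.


Step 1: Rank x and y separately (midranks; no ties here).
rank(x): 8->5, 13->7, 5->3, 15->8, 18->11, 16->9, 2->2, 17->10, 1->1, 12->6, 20->12, 7->4
rank(y): 4->1, 7->3, 19->11, 10->5, 11->6, 17->9, 12->7, 9->4, 18->10, 21->12, 13->8, 5->2
Step 2: d_i = R_x(i) - R_y(i); compute d_i^2.
  (5-1)^2=16, (7-3)^2=16, (3-11)^2=64, (8-5)^2=9, (11-6)^2=25, (9-9)^2=0, (2-7)^2=25, (10-4)^2=36, (1-10)^2=81, (6-12)^2=36, (12-8)^2=16, (4-2)^2=4
sum(d^2) = 328.
Step 3: rho = 1 - 6*328 / (12*(12^2 - 1)) = 1 - 1968/1716 = -0.146853.
Step 4: Under H0, t = rho * sqrt((n-2)/(1-rho^2)) = -0.4695 ~ t(10).
Step 5: Two-sided p-value from the t-distribution with 10 df = 0.648796.
Step 6: alpha = 0.05. fail to reject H0.

rho = -0.1469, p = 0.648796, fail to reject H0 at alpha = 0.05.


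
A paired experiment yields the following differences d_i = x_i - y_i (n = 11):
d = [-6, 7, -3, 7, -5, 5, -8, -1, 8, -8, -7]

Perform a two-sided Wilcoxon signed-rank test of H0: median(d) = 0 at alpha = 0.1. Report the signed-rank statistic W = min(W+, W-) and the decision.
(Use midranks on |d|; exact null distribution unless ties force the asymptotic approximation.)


Step 1: Drop any zero differences (none here) and take |d_i|.
|d| = [6, 7, 3, 7, 5, 5, 8, 1, 8, 8, 7]
Step 2: Midrank |d_i| (ties get averaged ranks).
ranks: |6|->5, |7|->7, |3|->2, |7|->7, |5|->3.5, |5|->3.5, |8|->10, |1|->1, |8|->10, |8|->10, |7|->7
Step 3: Attach original signs; sum ranks with positive sign and with negative sign.
W+ = 7 + 7 + 3.5 + 10 = 27.5
W- = 5 + 2 + 3.5 + 10 + 1 + 10 + 7 = 38.5
(Check: W+ + W- = 66 should equal n(n+1)/2 = 66.)
Step 4: Test statistic W = min(W+, W-) = 27.5.
Step 5: Ties in |d|, so use the tie-corrected normal approximation.
        E[W] = n(n+1)/4 = 11*12/4 = 33.
        Tie groups: |d|=5 (t=2), |d|=7 (t=3), |d|=8 (t=3); sum(t^3 - t) = 54.
        Var[W] = n(n+1)(2n+1)/24 - sum(t^3-t)/48 = 3036/24 - 54/48 = 125.375.
        z = (W - E[W]) / sqrt(Var[W]) = (27.5 - 33) / 11.1971 = -0.4912.
        Two-sided p = 2*Phi(z) = 0.623286.
Step 6: alpha = 0.1. fail to reject H0.

W+ = 27.5, W- = 38.5, W = min = 27.5, p = 0.623286, fail to reject H0.


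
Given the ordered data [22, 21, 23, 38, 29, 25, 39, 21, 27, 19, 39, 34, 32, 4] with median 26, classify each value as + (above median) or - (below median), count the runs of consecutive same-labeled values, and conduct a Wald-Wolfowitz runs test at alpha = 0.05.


Step 1: Compute median = 26; label A = above, B = below.
Labels in order: BBBAABABABAAAB  (n_A = 7, n_B = 7)
Step 2: Count runs R = 9.
Step 3: Under H0 (random ordering), E[R] = 2*n_A*n_B/(n_A+n_B) + 1 = 2*7*7/14 + 1 = 8.0000.
        Var[R] = 2*n_A*n_B*(2*n_A*n_B - n_A - n_B) / ((n_A+n_B)^2 * (n_A+n_B-1)) = 8232/2548 = 3.2308.
        SD[R] = 1.7974.
Step 4: Continuity-corrected z = (R - 0.5 - E[R]) / SD[R] = (9 - 0.5 - 8.0000) / 1.7974 = 0.2782.
Step 5: Two-sided p-value via normal approximation = 2*(1 - Phi(|z|)) = 0.780879.
Step 6: alpha = 0.05. fail to reject H0.

R = 9, z = 0.2782, p = 0.780879, fail to reject H0.


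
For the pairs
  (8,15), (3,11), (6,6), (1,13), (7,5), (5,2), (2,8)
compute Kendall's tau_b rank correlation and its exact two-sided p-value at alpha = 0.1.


Step 1: Enumerate the 21 unordered pairs (i,j) with i<j and classify each by sign(x_j-x_i) * sign(y_j-y_i).
  (1,2):dx=-5,dy=-4->C; (1,3):dx=-2,dy=-9->C; (1,4):dx=-7,dy=-2->C; (1,5):dx=-1,dy=-10->C
  (1,6):dx=-3,dy=-13->C; (1,7):dx=-6,dy=-7->C; (2,3):dx=+3,dy=-5->D; (2,4):dx=-2,dy=+2->D
  (2,5):dx=+4,dy=-6->D; (2,6):dx=+2,dy=-9->D; (2,7):dx=-1,dy=-3->C; (3,4):dx=-5,dy=+7->D
  (3,5):dx=+1,dy=-1->D; (3,6):dx=-1,dy=-4->C; (3,7):dx=-4,dy=+2->D; (4,5):dx=+6,dy=-8->D
  (4,6):dx=+4,dy=-11->D; (4,7):dx=+1,dy=-5->D; (5,6):dx=-2,dy=-3->C; (5,7):dx=-5,dy=+3->D
  (6,7):dx=-3,dy=+6->D
Step 2: C = 9, D = 12, total pairs = 21.
Step 3: tau = (C - D)/(n(n-1)/2) = (9 - 12)/21 = -0.142857.
Step 4: Exact two-sided p-value (enumerate n! = 5040 permutations of y under H0): p = 0.772619.
Step 5: alpha = 0.1. fail to reject H0.

tau_b = -0.1429 (C=9, D=12), p = 0.772619, fail to reject H0.


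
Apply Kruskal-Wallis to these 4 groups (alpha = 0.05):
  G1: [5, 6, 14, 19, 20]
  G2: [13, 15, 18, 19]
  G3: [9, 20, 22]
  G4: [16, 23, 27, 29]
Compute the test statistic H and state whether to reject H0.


Step 1: Combine all N = 16 observations and assign midranks.
sorted (value, group, rank): (5,G1,1), (6,G1,2), (9,G3,3), (13,G2,4), (14,G1,5), (15,G2,6), (16,G4,7), (18,G2,8), (19,G1,9.5), (19,G2,9.5), (20,G1,11.5), (20,G3,11.5), (22,G3,13), (23,G4,14), (27,G4,15), (29,G4,16)
Step 2: Sum ranks within each group.
R_1 = 29 (n_1 = 5)
R_2 = 27.5 (n_2 = 4)
R_3 = 27.5 (n_3 = 3)
R_4 = 52 (n_4 = 4)
Step 3: H = 12/(N(N+1)) * sum(R_i^2/n_i) - 3(N+1)
     = 12/(16*17) * (29^2/5 + 27.5^2/4 + 27.5^2/3 + 52^2/4) - 3*17
     = 0.044118 * 1285.35 - 51
     = 5.706434.
Step 4: Ties present; correction factor C = 1 - 12/(16^3 - 16) = 0.997059. Corrected H = 5.706434 / 0.997059 = 5.723267.
Step 5: Under H0, H ~ chi^2(3); p-value = 0.125878.
Step 6: alpha = 0.05. fail to reject H0.

H = 5.7233, df = 3, p = 0.125878, fail to reject H0.


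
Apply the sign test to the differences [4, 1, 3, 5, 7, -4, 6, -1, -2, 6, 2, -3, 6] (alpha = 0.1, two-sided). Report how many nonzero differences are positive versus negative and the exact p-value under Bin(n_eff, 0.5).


Step 1: Discard zero differences. Original n = 13; n_eff = number of nonzero differences = 13.
Nonzero differences (with sign): +4, +1, +3, +5, +7, -4, +6, -1, -2, +6, +2, -3, +6
Step 2: Count signs: positive = 9, negative = 4.
Step 3: Under H0: P(positive) = 0.5, so the number of positives S ~ Bin(13, 0.5).
Step 4: Two-sided exact p-value = sum of Bin(13,0.5) probabilities at or below the observed probability = 0.266846.
Step 5: alpha = 0.1. fail to reject H0.

n_eff = 13, pos = 9, neg = 4, p = 0.266846, fail to reject H0.


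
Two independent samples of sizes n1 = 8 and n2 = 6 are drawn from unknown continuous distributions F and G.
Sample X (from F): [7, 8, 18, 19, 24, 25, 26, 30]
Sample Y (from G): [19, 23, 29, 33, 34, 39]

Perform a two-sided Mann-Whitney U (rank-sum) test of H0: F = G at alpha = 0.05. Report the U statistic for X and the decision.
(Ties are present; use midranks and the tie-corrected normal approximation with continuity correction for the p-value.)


Step 1: Combine and sort all 14 observations; assign midranks.
sorted (value, group): (7,X), (8,X), (18,X), (19,X), (19,Y), (23,Y), (24,X), (25,X), (26,X), (29,Y), (30,X), (33,Y), (34,Y), (39,Y)
ranks: 7->1, 8->2, 18->3, 19->4.5, 19->4.5, 23->6, 24->7, 25->8, 26->9, 29->10, 30->11, 33->12, 34->13, 39->14
Step 2: Rank sum for X: R1 = 1 + 2 + 3 + 4.5 + 7 + 8 + 9 + 11 = 45.5.
Step 3: U_X = R1 - n1(n1+1)/2 = 45.5 - 8*9/2 = 45.5 - 36 = 9.5.
       U_Y = n1*n2 - U_X = 48 - 9.5 = 38.5.
Step 4: Ties are present, so use the tie-corrected normal approximation (with continuity correction) for the p-value.
Step 5: p-value = 0.070392; compare to alpha = 0.05. fail to reject H0.

U_X = 9.5, p = 0.070392, fail to reject H0 at alpha = 0.05.


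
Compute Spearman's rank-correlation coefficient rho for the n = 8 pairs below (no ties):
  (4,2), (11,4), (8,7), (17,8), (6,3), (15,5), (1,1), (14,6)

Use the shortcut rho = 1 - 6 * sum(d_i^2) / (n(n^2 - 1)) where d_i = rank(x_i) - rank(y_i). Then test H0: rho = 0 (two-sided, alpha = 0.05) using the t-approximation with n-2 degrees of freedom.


Step 1: Rank x and y separately (midranks; no ties here).
rank(x): 4->2, 11->5, 8->4, 17->8, 6->3, 15->7, 1->1, 14->6
rank(y): 2->2, 4->4, 7->7, 8->8, 3->3, 5->5, 1->1, 6->6
Step 2: d_i = R_x(i) - R_y(i); compute d_i^2.
  (2-2)^2=0, (5-4)^2=1, (4-7)^2=9, (8-8)^2=0, (3-3)^2=0, (7-5)^2=4, (1-1)^2=0, (6-6)^2=0
sum(d^2) = 14.
Step 3: rho = 1 - 6*14 / (8*(8^2 - 1)) = 1 - 84/504 = 0.833333.
Step 4: Under H0, t = rho * sqrt((n-2)/(1-rho^2)) = 3.6927 ~ t(6).
Step 5: Two-sided p-value from the t-distribution with 6 df = 0.010176.
Step 6: alpha = 0.05. reject H0.

rho = 0.8333, p = 0.010176, reject H0 at alpha = 0.05.


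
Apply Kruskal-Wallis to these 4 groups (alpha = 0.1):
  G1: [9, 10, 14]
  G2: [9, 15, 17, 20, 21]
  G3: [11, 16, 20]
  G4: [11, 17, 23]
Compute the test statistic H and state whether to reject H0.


Step 1: Combine all N = 14 observations and assign midranks.
sorted (value, group, rank): (9,G1,1.5), (9,G2,1.5), (10,G1,3), (11,G3,4.5), (11,G4,4.5), (14,G1,6), (15,G2,7), (16,G3,8), (17,G2,9.5), (17,G4,9.5), (20,G2,11.5), (20,G3,11.5), (21,G2,13), (23,G4,14)
Step 2: Sum ranks within each group.
R_1 = 10.5 (n_1 = 3)
R_2 = 42.5 (n_2 = 5)
R_3 = 24 (n_3 = 3)
R_4 = 28 (n_4 = 3)
Step 3: H = 12/(N(N+1)) * sum(R_i^2/n_i) - 3(N+1)
     = 12/(14*15) * (10.5^2/3 + 42.5^2/5 + 24^2/3 + 28^2/3) - 3*15
     = 0.057143 * 851.333 - 45
     = 3.647619.
Step 4: Ties present; correction factor C = 1 - 24/(14^3 - 14) = 0.991209. Corrected H = 3.647619 / 0.991209 = 3.679970.
Step 5: Under H0, H ~ chi^2(3); p-value = 0.298160.
Step 6: alpha = 0.1. fail to reject H0.

H = 3.6800, df = 3, p = 0.298160, fail to reject H0.


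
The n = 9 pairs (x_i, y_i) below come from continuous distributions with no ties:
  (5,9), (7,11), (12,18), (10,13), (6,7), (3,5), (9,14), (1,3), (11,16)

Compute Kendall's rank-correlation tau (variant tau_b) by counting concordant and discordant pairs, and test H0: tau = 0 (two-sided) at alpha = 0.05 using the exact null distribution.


Step 1: Enumerate the 36 unordered pairs (i,j) with i<j and classify each by sign(x_j-x_i) * sign(y_j-y_i).
  (1,2):dx=+2,dy=+2->C; (1,3):dx=+7,dy=+9->C; (1,4):dx=+5,dy=+4->C; (1,5):dx=+1,dy=-2->D
  (1,6):dx=-2,dy=-4->C; (1,7):dx=+4,dy=+5->C; (1,8):dx=-4,dy=-6->C; (1,9):dx=+6,dy=+7->C
  (2,3):dx=+5,dy=+7->C; (2,4):dx=+3,dy=+2->C; (2,5):dx=-1,dy=-4->C; (2,6):dx=-4,dy=-6->C
  (2,7):dx=+2,dy=+3->C; (2,8):dx=-6,dy=-8->C; (2,9):dx=+4,dy=+5->C; (3,4):dx=-2,dy=-5->C
  (3,5):dx=-6,dy=-11->C; (3,6):dx=-9,dy=-13->C; (3,7):dx=-3,dy=-4->C; (3,8):dx=-11,dy=-15->C
  (3,9):dx=-1,dy=-2->C; (4,5):dx=-4,dy=-6->C; (4,6):dx=-7,dy=-8->C; (4,7):dx=-1,dy=+1->D
  (4,8):dx=-9,dy=-10->C; (4,9):dx=+1,dy=+3->C; (5,6):dx=-3,dy=-2->C; (5,7):dx=+3,dy=+7->C
  (5,8):dx=-5,dy=-4->C; (5,9):dx=+5,dy=+9->C; (6,7):dx=+6,dy=+9->C; (6,8):dx=-2,dy=-2->C
  (6,9):dx=+8,dy=+11->C; (7,8):dx=-8,dy=-11->C; (7,9):dx=+2,dy=+2->C; (8,9):dx=+10,dy=+13->C
Step 2: C = 34, D = 2, total pairs = 36.
Step 3: tau = (C - D)/(n(n-1)/2) = (34 - 2)/36 = 0.888889.
Step 4: Exact two-sided p-value (enumerate n! = 362880 permutations of y under H0): p = 0.000243.
Step 5: alpha = 0.05. reject H0.

tau_b = 0.8889 (C=34, D=2), p = 0.000243, reject H0.


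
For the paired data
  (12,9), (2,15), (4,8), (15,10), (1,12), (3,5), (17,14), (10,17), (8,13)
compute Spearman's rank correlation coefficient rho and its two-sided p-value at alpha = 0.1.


Step 1: Rank x and y separately (midranks; no ties here).
rank(x): 12->7, 2->2, 4->4, 15->8, 1->1, 3->3, 17->9, 10->6, 8->5
rank(y): 9->3, 15->8, 8->2, 10->4, 12->5, 5->1, 14->7, 17->9, 13->6
Step 2: d_i = R_x(i) - R_y(i); compute d_i^2.
  (7-3)^2=16, (2-8)^2=36, (4-2)^2=4, (8-4)^2=16, (1-5)^2=16, (3-1)^2=4, (9-7)^2=4, (6-9)^2=9, (5-6)^2=1
sum(d^2) = 106.
Step 3: rho = 1 - 6*106 / (9*(9^2 - 1)) = 1 - 636/720 = 0.116667.
Step 4: Under H0, t = rho * sqrt((n-2)/(1-rho^2)) = 0.3108 ~ t(7).
Step 5: Two-sided p-value from the t-distribution with 7 df = 0.765008.
Step 6: alpha = 0.1. fail to reject H0.

rho = 0.1167, p = 0.765008, fail to reject H0 at alpha = 0.1.


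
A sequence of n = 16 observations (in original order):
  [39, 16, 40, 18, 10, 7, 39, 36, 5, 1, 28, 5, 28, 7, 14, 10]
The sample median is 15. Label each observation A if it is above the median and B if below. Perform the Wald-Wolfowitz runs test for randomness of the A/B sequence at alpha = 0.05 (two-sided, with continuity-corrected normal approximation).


Step 1: Compute median = 15; label A = above, B = below.
Labels in order: AAAABBAABBABABBB  (n_A = 8, n_B = 8)
Step 2: Count runs R = 8.
Step 3: Under H0 (random ordering), E[R] = 2*n_A*n_B/(n_A+n_B) + 1 = 2*8*8/16 + 1 = 9.0000.
        Var[R] = 2*n_A*n_B*(2*n_A*n_B - n_A - n_B) / ((n_A+n_B)^2 * (n_A+n_B-1)) = 14336/3840 = 3.7333.
        SD[R] = 1.9322.
Step 4: Continuity-corrected z = (R + 0.5 - E[R]) / SD[R] = (8 + 0.5 - 9.0000) / 1.9322 = -0.2588.
Step 5: Two-sided p-value via normal approximation = 2*(1 - Phi(|z|)) = 0.795809.
Step 6: alpha = 0.05. fail to reject H0.

R = 8, z = -0.2588, p = 0.795809, fail to reject H0.


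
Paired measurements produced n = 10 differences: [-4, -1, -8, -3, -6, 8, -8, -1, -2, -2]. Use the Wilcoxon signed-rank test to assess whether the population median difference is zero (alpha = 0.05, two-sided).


Step 1: Drop any zero differences (none here) and take |d_i|.
|d| = [4, 1, 8, 3, 6, 8, 8, 1, 2, 2]
Step 2: Midrank |d_i| (ties get averaged ranks).
ranks: |4|->6, |1|->1.5, |8|->9, |3|->5, |6|->7, |8|->9, |8|->9, |1|->1.5, |2|->3.5, |2|->3.5
Step 3: Attach original signs; sum ranks with positive sign and with negative sign.
W+ = 9 = 9
W- = 6 + 1.5 + 9 + 5 + 7 + 9 + 1.5 + 3.5 + 3.5 = 46
(Check: W+ + W- = 55 should equal n(n+1)/2 = 55.)
Step 4: Test statistic W = min(W+, W-) = 9.
Step 5: Ties in |d|, so use the tie-corrected normal approximation.
        E[W] = n(n+1)/4 = 10*11/4 = 27.5.
        Tie groups: |d|=1 (t=2), |d|=2 (t=2), |d|=8 (t=3); sum(t^3 - t) = 36.
        Var[W] = n(n+1)(2n+1)/24 - sum(t^3-t)/48 = 2310/24 - 36/48 = 95.5.
        z = (W - E[W]) / sqrt(Var[W]) = (9 - 27.5) / 9.7724 = -1.8931.
        Two-sided p = 2*Phi(z) = 0.058347.
Step 6: alpha = 0.05. fail to reject H0.

W+ = 9, W- = 46, W = min = 9, p = 0.058347, fail to reject H0.


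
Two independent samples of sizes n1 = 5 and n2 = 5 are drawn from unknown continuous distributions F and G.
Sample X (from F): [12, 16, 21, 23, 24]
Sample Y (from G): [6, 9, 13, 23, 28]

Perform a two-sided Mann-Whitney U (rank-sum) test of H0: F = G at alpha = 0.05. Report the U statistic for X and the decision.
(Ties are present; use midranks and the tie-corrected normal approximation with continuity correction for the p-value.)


Step 1: Combine and sort all 10 observations; assign midranks.
sorted (value, group): (6,Y), (9,Y), (12,X), (13,Y), (16,X), (21,X), (23,X), (23,Y), (24,X), (28,Y)
ranks: 6->1, 9->2, 12->3, 13->4, 16->5, 21->6, 23->7.5, 23->7.5, 24->9, 28->10
Step 2: Rank sum for X: R1 = 3 + 5 + 6 + 7.5 + 9 = 30.5.
Step 3: U_X = R1 - n1(n1+1)/2 = 30.5 - 5*6/2 = 30.5 - 15 = 15.5.
       U_Y = n1*n2 - U_X = 25 - 15.5 = 9.5.
Step 4: Ties are present, so use the tie-corrected normal approximation (with continuity correction) for the p-value.
Step 5: p-value = 0.600402; compare to alpha = 0.05. fail to reject H0.

U_X = 15.5, p = 0.600402, fail to reject H0 at alpha = 0.05.


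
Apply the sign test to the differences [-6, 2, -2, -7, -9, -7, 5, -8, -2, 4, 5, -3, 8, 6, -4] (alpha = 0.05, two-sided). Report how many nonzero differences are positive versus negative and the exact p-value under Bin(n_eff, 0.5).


Step 1: Discard zero differences. Original n = 15; n_eff = number of nonzero differences = 15.
Nonzero differences (with sign): -6, +2, -2, -7, -9, -7, +5, -8, -2, +4, +5, -3, +8, +6, -4
Step 2: Count signs: positive = 6, negative = 9.
Step 3: Under H0: P(positive) = 0.5, so the number of positives S ~ Bin(15, 0.5).
Step 4: Two-sided exact p-value = sum of Bin(15,0.5) probabilities at or below the observed probability = 0.607239.
Step 5: alpha = 0.05. fail to reject H0.

n_eff = 15, pos = 6, neg = 9, p = 0.607239, fail to reject H0.


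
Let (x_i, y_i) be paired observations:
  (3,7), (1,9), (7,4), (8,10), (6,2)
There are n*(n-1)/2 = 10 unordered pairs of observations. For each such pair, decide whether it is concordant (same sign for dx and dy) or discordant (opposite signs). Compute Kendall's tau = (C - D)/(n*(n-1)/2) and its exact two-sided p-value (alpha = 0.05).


Step 1: Enumerate the 10 unordered pairs (i,j) with i<j and classify each by sign(x_j-x_i) * sign(y_j-y_i).
  (1,2):dx=-2,dy=+2->D; (1,3):dx=+4,dy=-3->D; (1,4):dx=+5,dy=+3->C; (1,5):dx=+3,dy=-5->D
  (2,3):dx=+6,dy=-5->D; (2,4):dx=+7,dy=+1->C; (2,5):dx=+5,dy=-7->D; (3,4):dx=+1,dy=+6->C
  (3,5):dx=-1,dy=-2->C; (4,5):dx=-2,dy=-8->C
Step 2: C = 5, D = 5, total pairs = 10.
Step 3: tau = (C - D)/(n(n-1)/2) = (5 - 5)/10 = 0.000000.
Step 4: Exact two-sided p-value (enumerate n! = 120 permutations of y under H0): p = 1.000000.
Step 5: alpha = 0.05. fail to reject H0.

tau_b = 0.0000 (C=5, D=5), p = 1.000000, fail to reject H0.


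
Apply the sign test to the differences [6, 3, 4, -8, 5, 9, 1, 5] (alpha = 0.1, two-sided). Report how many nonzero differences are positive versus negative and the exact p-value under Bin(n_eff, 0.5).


Step 1: Discard zero differences. Original n = 8; n_eff = number of nonzero differences = 8.
Nonzero differences (with sign): +6, +3, +4, -8, +5, +9, +1, +5
Step 2: Count signs: positive = 7, negative = 1.
Step 3: Under H0: P(positive) = 0.5, so the number of positives S ~ Bin(8, 0.5).
Step 4: Two-sided exact p-value = sum of Bin(8,0.5) probabilities at or below the observed probability = 0.070312.
Step 5: alpha = 0.1. reject H0.

n_eff = 8, pos = 7, neg = 1, p = 0.070312, reject H0.


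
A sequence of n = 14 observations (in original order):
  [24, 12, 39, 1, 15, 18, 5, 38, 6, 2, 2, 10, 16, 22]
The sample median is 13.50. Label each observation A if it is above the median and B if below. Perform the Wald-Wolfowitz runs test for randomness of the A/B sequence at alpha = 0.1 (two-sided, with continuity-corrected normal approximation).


Step 1: Compute median = 13.50; label A = above, B = below.
Labels in order: ABABAABABBBBAA  (n_A = 7, n_B = 7)
Step 2: Count runs R = 9.
Step 3: Under H0 (random ordering), E[R] = 2*n_A*n_B/(n_A+n_B) + 1 = 2*7*7/14 + 1 = 8.0000.
        Var[R] = 2*n_A*n_B*(2*n_A*n_B - n_A - n_B) / ((n_A+n_B)^2 * (n_A+n_B-1)) = 8232/2548 = 3.2308.
        SD[R] = 1.7974.
Step 4: Continuity-corrected z = (R - 0.5 - E[R]) / SD[R] = (9 - 0.5 - 8.0000) / 1.7974 = 0.2782.
Step 5: Two-sided p-value via normal approximation = 2*(1 - Phi(|z|)) = 0.780879.
Step 6: alpha = 0.1. fail to reject H0.

R = 9, z = 0.2782, p = 0.780879, fail to reject H0.


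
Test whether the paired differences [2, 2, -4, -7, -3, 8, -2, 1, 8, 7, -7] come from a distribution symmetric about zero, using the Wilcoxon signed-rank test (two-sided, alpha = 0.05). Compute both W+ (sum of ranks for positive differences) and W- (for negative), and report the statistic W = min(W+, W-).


Step 1: Drop any zero differences (none here) and take |d_i|.
|d| = [2, 2, 4, 7, 3, 8, 2, 1, 8, 7, 7]
Step 2: Midrank |d_i| (ties get averaged ranks).
ranks: |2|->3, |2|->3, |4|->6, |7|->8, |3|->5, |8|->10.5, |2|->3, |1|->1, |8|->10.5, |7|->8, |7|->8
Step 3: Attach original signs; sum ranks with positive sign and with negative sign.
W+ = 3 + 3 + 10.5 + 1 + 10.5 + 8 = 36
W- = 6 + 8 + 5 + 3 + 8 = 30
(Check: W+ + W- = 66 should equal n(n+1)/2 = 66.)
Step 4: Test statistic W = min(W+, W-) = 30.
Step 5: Ties in |d|, so use the tie-corrected normal approximation.
        E[W] = n(n+1)/4 = 11*12/4 = 33.
        Tie groups: |d|=2 (t=3), |d|=7 (t=3), |d|=8 (t=2); sum(t^3 - t) = 54.
        Var[W] = n(n+1)(2n+1)/24 - sum(t^3-t)/48 = 3036/24 - 54/48 = 125.375.
        z = (W - E[W]) / sqrt(Var[W]) = (30 - 33) / 11.1971 = -0.2679.
        Two-sided p = 2*Phi(z) = 0.788756.
Step 6: alpha = 0.05. fail to reject H0.

W+ = 36, W- = 30, W = min = 30, p = 0.788756, fail to reject H0.


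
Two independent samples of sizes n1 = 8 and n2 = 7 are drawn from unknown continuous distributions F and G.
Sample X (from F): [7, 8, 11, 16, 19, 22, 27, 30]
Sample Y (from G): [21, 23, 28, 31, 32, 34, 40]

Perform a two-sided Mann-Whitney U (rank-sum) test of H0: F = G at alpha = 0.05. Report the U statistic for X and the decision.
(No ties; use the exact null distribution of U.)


Step 1: Combine and sort all 15 observations; assign midranks.
sorted (value, group): (7,X), (8,X), (11,X), (16,X), (19,X), (21,Y), (22,X), (23,Y), (27,X), (28,Y), (30,X), (31,Y), (32,Y), (34,Y), (40,Y)
ranks: 7->1, 8->2, 11->3, 16->4, 19->5, 21->6, 22->7, 23->8, 27->9, 28->10, 30->11, 31->12, 32->13, 34->14, 40->15
Step 2: Rank sum for X: R1 = 1 + 2 + 3 + 4 + 5 + 7 + 9 + 11 = 42.
Step 3: U_X = R1 - n1(n1+1)/2 = 42 - 8*9/2 = 42 - 36 = 6.
       U_Y = n1*n2 - U_X = 56 - 6 = 50.
Step 4: No ties, so the exact null distribution of U (based on enumerating the C(15,8) = 6435 equally likely rank assignments) gives the two-sided p-value.
Step 5: p-value = 0.009324; compare to alpha = 0.05. reject H0.

U_X = 6, p = 0.009324, reject H0 at alpha = 0.05.


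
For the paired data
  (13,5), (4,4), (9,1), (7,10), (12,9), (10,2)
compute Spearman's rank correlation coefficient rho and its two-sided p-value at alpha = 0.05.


Step 1: Rank x and y separately (midranks; no ties here).
rank(x): 13->6, 4->1, 9->3, 7->2, 12->5, 10->4
rank(y): 5->4, 4->3, 1->1, 10->6, 9->5, 2->2
Step 2: d_i = R_x(i) - R_y(i); compute d_i^2.
  (6-4)^2=4, (1-3)^2=4, (3-1)^2=4, (2-6)^2=16, (5-5)^2=0, (4-2)^2=4
sum(d^2) = 32.
Step 3: rho = 1 - 6*32 / (6*(6^2 - 1)) = 1 - 192/210 = 0.085714.
Step 4: Under H0, t = rho * sqrt((n-2)/(1-rho^2)) = 0.1721 ~ t(4).
Step 5: Two-sided p-value from the t-distribution with 4 df = 0.871743.
Step 6: alpha = 0.05. fail to reject H0.

rho = 0.0857, p = 0.871743, fail to reject H0 at alpha = 0.05.


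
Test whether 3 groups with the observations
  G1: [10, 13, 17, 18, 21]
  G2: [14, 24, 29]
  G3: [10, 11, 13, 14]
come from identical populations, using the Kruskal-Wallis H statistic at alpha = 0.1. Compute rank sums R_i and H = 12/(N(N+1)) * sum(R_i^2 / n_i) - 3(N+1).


Step 1: Combine all N = 12 observations and assign midranks.
sorted (value, group, rank): (10,G1,1.5), (10,G3,1.5), (11,G3,3), (13,G1,4.5), (13,G3,4.5), (14,G2,6.5), (14,G3,6.5), (17,G1,8), (18,G1,9), (21,G1,10), (24,G2,11), (29,G2,12)
Step 2: Sum ranks within each group.
R_1 = 33 (n_1 = 5)
R_2 = 29.5 (n_2 = 3)
R_3 = 15.5 (n_3 = 4)
Step 3: H = 12/(N(N+1)) * sum(R_i^2/n_i) - 3(N+1)
     = 12/(12*13) * (33^2/5 + 29.5^2/3 + 15.5^2/4) - 3*13
     = 0.076923 * 567.946 - 39
     = 4.688141.
Step 4: Ties present; correction factor C = 1 - 18/(12^3 - 12) = 0.989510. Corrected H = 4.688141 / 0.989510 = 4.737839.
Step 5: Under H0, H ~ chi^2(2); p-value = 0.093582.
Step 6: alpha = 0.1. reject H0.

H = 4.7378, df = 2, p = 0.093582, reject H0.


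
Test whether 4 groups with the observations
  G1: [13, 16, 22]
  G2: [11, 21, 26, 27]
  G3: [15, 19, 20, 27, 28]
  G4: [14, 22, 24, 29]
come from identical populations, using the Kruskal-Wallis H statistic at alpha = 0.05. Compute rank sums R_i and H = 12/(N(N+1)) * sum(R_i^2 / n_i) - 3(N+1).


Step 1: Combine all N = 16 observations and assign midranks.
sorted (value, group, rank): (11,G2,1), (13,G1,2), (14,G4,3), (15,G3,4), (16,G1,5), (19,G3,6), (20,G3,7), (21,G2,8), (22,G1,9.5), (22,G4,9.5), (24,G4,11), (26,G2,12), (27,G2,13.5), (27,G3,13.5), (28,G3,15), (29,G4,16)
Step 2: Sum ranks within each group.
R_1 = 16.5 (n_1 = 3)
R_2 = 34.5 (n_2 = 4)
R_3 = 45.5 (n_3 = 5)
R_4 = 39.5 (n_4 = 4)
Step 3: H = 12/(N(N+1)) * sum(R_i^2/n_i) - 3(N+1)
     = 12/(16*17) * (16.5^2/3 + 34.5^2/4 + 45.5^2/5 + 39.5^2/4) - 3*17
     = 0.044118 * 1192.42 - 51
     = 1.606985.
Step 4: Ties present; correction factor C = 1 - 12/(16^3 - 16) = 0.997059. Corrected H = 1.606985 / 0.997059 = 1.611726.
Step 5: Under H0, H ~ chi^2(3); p-value = 0.656734.
Step 6: alpha = 0.05. fail to reject H0.

H = 1.6117, df = 3, p = 0.656734, fail to reject H0.


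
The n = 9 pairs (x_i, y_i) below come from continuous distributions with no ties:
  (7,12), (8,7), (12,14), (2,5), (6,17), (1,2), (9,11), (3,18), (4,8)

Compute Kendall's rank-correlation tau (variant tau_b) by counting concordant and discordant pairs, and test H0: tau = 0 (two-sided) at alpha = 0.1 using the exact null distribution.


Step 1: Enumerate the 36 unordered pairs (i,j) with i<j and classify each by sign(x_j-x_i) * sign(y_j-y_i).
  (1,2):dx=+1,dy=-5->D; (1,3):dx=+5,dy=+2->C; (1,4):dx=-5,dy=-7->C; (1,5):dx=-1,dy=+5->D
  (1,6):dx=-6,dy=-10->C; (1,7):dx=+2,dy=-1->D; (1,8):dx=-4,dy=+6->D; (1,9):dx=-3,dy=-4->C
  (2,3):dx=+4,dy=+7->C; (2,4):dx=-6,dy=-2->C; (2,5):dx=-2,dy=+10->D; (2,6):dx=-7,dy=-5->C
  (2,7):dx=+1,dy=+4->C; (2,8):dx=-5,dy=+11->D; (2,9):dx=-4,dy=+1->D; (3,4):dx=-10,dy=-9->C
  (3,5):dx=-6,dy=+3->D; (3,6):dx=-11,dy=-12->C; (3,7):dx=-3,dy=-3->C; (3,8):dx=-9,dy=+4->D
  (3,9):dx=-8,dy=-6->C; (4,5):dx=+4,dy=+12->C; (4,6):dx=-1,dy=-3->C; (4,7):dx=+7,dy=+6->C
  (4,8):dx=+1,dy=+13->C; (4,9):dx=+2,dy=+3->C; (5,6):dx=-5,dy=-15->C; (5,7):dx=+3,dy=-6->D
  (5,8):dx=-3,dy=+1->D; (5,9):dx=-2,dy=-9->C; (6,7):dx=+8,dy=+9->C; (6,8):dx=+2,dy=+16->C
  (6,9):dx=+3,dy=+6->C; (7,8):dx=-6,dy=+7->D; (7,9):dx=-5,dy=-3->C; (8,9):dx=+1,dy=-10->D
Step 2: C = 23, D = 13, total pairs = 36.
Step 3: tau = (C - D)/(n(n-1)/2) = (23 - 13)/36 = 0.277778.
Step 4: Exact two-sided p-value (enumerate n! = 362880 permutations of y under H0): p = 0.358488.
Step 5: alpha = 0.1. fail to reject H0.

tau_b = 0.2778 (C=23, D=13), p = 0.358488, fail to reject H0.


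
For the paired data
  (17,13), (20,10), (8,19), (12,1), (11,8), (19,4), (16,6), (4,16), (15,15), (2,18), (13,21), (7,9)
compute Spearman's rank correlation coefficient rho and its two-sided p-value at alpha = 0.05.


Step 1: Rank x and y separately (midranks; no ties here).
rank(x): 17->10, 20->12, 8->4, 12->6, 11->5, 19->11, 16->9, 4->2, 15->8, 2->1, 13->7, 7->3
rank(y): 13->7, 10->6, 19->11, 1->1, 8->4, 4->2, 6->3, 16->9, 15->8, 18->10, 21->12, 9->5
Step 2: d_i = R_x(i) - R_y(i); compute d_i^2.
  (10-7)^2=9, (12-6)^2=36, (4-11)^2=49, (6-1)^2=25, (5-4)^2=1, (11-2)^2=81, (9-3)^2=36, (2-9)^2=49, (8-8)^2=0, (1-10)^2=81, (7-12)^2=25, (3-5)^2=4
sum(d^2) = 396.
Step 3: rho = 1 - 6*396 / (12*(12^2 - 1)) = 1 - 2376/1716 = -0.384615.
Step 4: Under H0, t = rho * sqrt((n-2)/(1-rho^2)) = -1.3176 ~ t(10).
Step 5: Two-sided p-value from the t-distribution with 10 df = 0.217020.
Step 6: alpha = 0.05. fail to reject H0.

rho = -0.3846, p = 0.217020, fail to reject H0 at alpha = 0.05.


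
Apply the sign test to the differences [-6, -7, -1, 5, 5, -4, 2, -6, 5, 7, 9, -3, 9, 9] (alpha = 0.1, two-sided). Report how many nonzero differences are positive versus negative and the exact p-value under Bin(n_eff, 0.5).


Step 1: Discard zero differences. Original n = 14; n_eff = number of nonzero differences = 14.
Nonzero differences (with sign): -6, -7, -1, +5, +5, -4, +2, -6, +5, +7, +9, -3, +9, +9
Step 2: Count signs: positive = 8, negative = 6.
Step 3: Under H0: P(positive) = 0.5, so the number of positives S ~ Bin(14, 0.5).
Step 4: Two-sided exact p-value = sum of Bin(14,0.5) probabilities at or below the observed probability = 0.790527.
Step 5: alpha = 0.1. fail to reject H0.

n_eff = 14, pos = 8, neg = 6, p = 0.790527, fail to reject H0.


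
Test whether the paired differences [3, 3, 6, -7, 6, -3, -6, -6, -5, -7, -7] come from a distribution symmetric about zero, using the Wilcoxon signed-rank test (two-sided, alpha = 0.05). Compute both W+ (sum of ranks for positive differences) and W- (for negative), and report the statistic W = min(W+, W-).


Step 1: Drop any zero differences (none here) and take |d_i|.
|d| = [3, 3, 6, 7, 6, 3, 6, 6, 5, 7, 7]
Step 2: Midrank |d_i| (ties get averaged ranks).
ranks: |3|->2, |3|->2, |6|->6.5, |7|->10, |6|->6.5, |3|->2, |6|->6.5, |6|->6.5, |5|->4, |7|->10, |7|->10
Step 3: Attach original signs; sum ranks with positive sign and with negative sign.
W+ = 2 + 2 + 6.5 + 6.5 = 17
W- = 10 + 2 + 6.5 + 6.5 + 4 + 10 + 10 = 49
(Check: W+ + W- = 66 should equal n(n+1)/2 = 66.)
Step 4: Test statistic W = min(W+, W-) = 17.
Step 5: Ties in |d|, so use the tie-corrected normal approximation.
        E[W] = n(n+1)/4 = 11*12/4 = 33.
        Tie groups: |d|=3 (t=3), |d|=6 (t=4), |d|=7 (t=3); sum(t^3 - t) = 108.
        Var[W] = n(n+1)(2n+1)/24 - sum(t^3-t)/48 = 3036/24 - 108/48 = 124.25.
        z = (W - E[W]) / sqrt(Var[W]) = (17 - 33) / 11.1467 = -1.4354.
        Two-sided p = 2*Phi(z) = 0.151174.
Step 6: alpha = 0.05. fail to reject H0.

W+ = 17, W- = 49, W = min = 17, p = 0.151174, fail to reject H0.


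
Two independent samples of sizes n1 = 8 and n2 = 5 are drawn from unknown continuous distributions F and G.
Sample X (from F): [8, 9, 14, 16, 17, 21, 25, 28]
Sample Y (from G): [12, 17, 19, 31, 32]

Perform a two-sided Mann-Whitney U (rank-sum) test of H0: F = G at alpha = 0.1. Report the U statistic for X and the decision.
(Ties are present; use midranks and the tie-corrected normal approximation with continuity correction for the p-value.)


Step 1: Combine and sort all 13 observations; assign midranks.
sorted (value, group): (8,X), (9,X), (12,Y), (14,X), (16,X), (17,X), (17,Y), (19,Y), (21,X), (25,X), (28,X), (31,Y), (32,Y)
ranks: 8->1, 9->2, 12->3, 14->4, 16->5, 17->6.5, 17->6.5, 19->8, 21->9, 25->10, 28->11, 31->12, 32->13
Step 2: Rank sum for X: R1 = 1 + 2 + 4 + 5 + 6.5 + 9 + 10 + 11 = 48.5.
Step 3: U_X = R1 - n1(n1+1)/2 = 48.5 - 8*9/2 = 48.5 - 36 = 12.5.
       U_Y = n1*n2 - U_X = 40 - 12.5 = 27.5.
Step 4: Ties are present, so use the tie-corrected normal approximation (with continuity correction) for the p-value.
Step 5: p-value = 0.304842; compare to alpha = 0.1. fail to reject H0.

U_X = 12.5, p = 0.304842, fail to reject H0 at alpha = 0.1.


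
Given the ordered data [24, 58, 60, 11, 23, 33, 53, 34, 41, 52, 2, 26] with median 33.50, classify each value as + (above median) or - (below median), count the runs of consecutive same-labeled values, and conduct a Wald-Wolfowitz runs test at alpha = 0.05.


Step 1: Compute median = 33.50; label A = above, B = below.
Labels in order: BAABBBAAAABB  (n_A = 6, n_B = 6)
Step 2: Count runs R = 5.
Step 3: Under H0 (random ordering), E[R] = 2*n_A*n_B/(n_A+n_B) + 1 = 2*6*6/12 + 1 = 7.0000.
        Var[R] = 2*n_A*n_B*(2*n_A*n_B - n_A - n_B) / ((n_A+n_B)^2 * (n_A+n_B-1)) = 4320/1584 = 2.7273.
        SD[R] = 1.6514.
Step 4: Continuity-corrected z = (R + 0.5 - E[R]) / SD[R] = (5 + 0.5 - 7.0000) / 1.6514 = -0.9083.
Step 5: Two-sided p-value via normal approximation = 2*(1 - Phi(|z|)) = 0.363722.
Step 6: alpha = 0.05. fail to reject H0.

R = 5, z = -0.9083, p = 0.363722, fail to reject H0.


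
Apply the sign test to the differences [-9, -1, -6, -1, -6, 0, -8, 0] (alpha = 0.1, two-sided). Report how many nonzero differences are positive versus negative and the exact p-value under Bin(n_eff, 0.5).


Step 1: Discard zero differences. Original n = 8; n_eff = number of nonzero differences = 6.
Nonzero differences (with sign): -9, -1, -6, -1, -6, -8
Step 2: Count signs: positive = 0, negative = 6.
Step 3: Under H0: P(positive) = 0.5, so the number of positives S ~ Bin(6, 0.5).
Step 4: Two-sided exact p-value = sum of Bin(6,0.5) probabilities at or below the observed probability = 0.031250.
Step 5: alpha = 0.1. reject H0.

n_eff = 6, pos = 0, neg = 6, p = 0.031250, reject H0.


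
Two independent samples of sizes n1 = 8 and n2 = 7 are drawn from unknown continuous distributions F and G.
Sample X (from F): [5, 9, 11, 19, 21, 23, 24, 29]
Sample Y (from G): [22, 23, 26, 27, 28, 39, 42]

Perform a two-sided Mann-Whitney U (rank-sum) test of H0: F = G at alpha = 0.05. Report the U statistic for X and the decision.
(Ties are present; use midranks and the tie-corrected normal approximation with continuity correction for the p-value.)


Step 1: Combine and sort all 15 observations; assign midranks.
sorted (value, group): (5,X), (9,X), (11,X), (19,X), (21,X), (22,Y), (23,X), (23,Y), (24,X), (26,Y), (27,Y), (28,Y), (29,X), (39,Y), (42,Y)
ranks: 5->1, 9->2, 11->3, 19->4, 21->5, 22->6, 23->7.5, 23->7.5, 24->9, 26->10, 27->11, 28->12, 29->13, 39->14, 42->15
Step 2: Rank sum for X: R1 = 1 + 2 + 3 + 4 + 5 + 7.5 + 9 + 13 = 44.5.
Step 3: U_X = R1 - n1(n1+1)/2 = 44.5 - 8*9/2 = 44.5 - 36 = 8.5.
       U_Y = n1*n2 - U_X = 56 - 8.5 = 47.5.
Step 4: Ties are present, so use the tie-corrected normal approximation (with continuity correction) for the p-value.
Step 5: p-value = 0.027751; compare to alpha = 0.05. reject H0.

U_X = 8.5, p = 0.027751, reject H0 at alpha = 0.05.


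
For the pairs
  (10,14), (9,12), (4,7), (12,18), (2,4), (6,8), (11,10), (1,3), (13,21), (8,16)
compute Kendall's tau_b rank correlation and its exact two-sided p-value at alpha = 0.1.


Step 1: Enumerate the 45 unordered pairs (i,j) with i<j and classify each by sign(x_j-x_i) * sign(y_j-y_i).
  (1,2):dx=-1,dy=-2->C; (1,3):dx=-6,dy=-7->C; (1,4):dx=+2,dy=+4->C; (1,5):dx=-8,dy=-10->C
  (1,6):dx=-4,dy=-6->C; (1,7):dx=+1,dy=-4->D; (1,8):dx=-9,dy=-11->C; (1,9):dx=+3,dy=+7->C
  (1,10):dx=-2,dy=+2->D; (2,3):dx=-5,dy=-5->C; (2,4):dx=+3,dy=+6->C; (2,5):dx=-7,dy=-8->C
  (2,6):dx=-3,dy=-4->C; (2,7):dx=+2,dy=-2->D; (2,8):dx=-8,dy=-9->C; (2,9):dx=+4,dy=+9->C
  (2,10):dx=-1,dy=+4->D; (3,4):dx=+8,dy=+11->C; (3,5):dx=-2,dy=-3->C; (3,6):dx=+2,dy=+1->C
  (3,7):dx=+7,dy=+3->C; (3,8):dx=-3,dy=-4->C; (3,9):dx=+9,dy=+14->C; (3,10):dx=+4,dy=+9->C
  (4,5):dx=-10,dy=-14->C; (4,6):dx=-6,dy=-10->C; (4,7):dx=-1,dy=-8->C; (4,8):dx=-11,dy=-15->C
  (4,9):dx=+1,dy=+3->C; (4,10):dx=-4,dy=-2->C; (5,6):dx=+4,dy=+4->C; (5,7):dx=+9,dy=+6->C
  (5,8):dx=-1,dy=-1->C; (5,9):dx=+11,dy=+17->C; (5,10):dx=+6,dy=+12->C; (6,7):dx=+5,dy=+2->C
  (6,8):dx=-5,dy=-5->C; (6,9):dx=+7,dy=+13->C; (6,10):dx=+2,dy=+8->C; (7,8):dx=-10,dy=-7->C
  (7,9):dx=+2,dy=+11->C; (7,10):dx=-3,dy=+6->D; (8,9):dx=+12,dy=+18->C; (8,10):dx=+7,dy=+13->C
  (9,10):dx=-5,dy=-5->C
Step 2: C = 40, D = 5, total pairs = 45.
Step 3: tau = (C - D)/(n(n-1)/2) = (40 - 5)/45 = 0.777778.
Step 4: Exact two-sided p-value (enumerate n! = 3628800 permutations of y under H0): p = 0.000946.
Step 5: alpha = 0.1. reject H0.

tau_b = 0.7778 (C=40, D=5), p = 0.000946, reject H0.


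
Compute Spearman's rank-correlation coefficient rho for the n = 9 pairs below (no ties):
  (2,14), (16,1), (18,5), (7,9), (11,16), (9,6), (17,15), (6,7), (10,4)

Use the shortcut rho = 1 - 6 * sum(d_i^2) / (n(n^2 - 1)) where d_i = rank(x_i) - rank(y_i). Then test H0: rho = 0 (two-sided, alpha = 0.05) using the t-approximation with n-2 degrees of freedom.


Step 1: Rank x and y separately (midranks; no ties here).
rank(x): 2->1, 16->7, 18->9, 7->3, 11->6, 9->4, 17->8, 6->2, 10->5
rank(y): 14->7, 1->1, 5->3, 9->6, 16->9, 6->4, 15->8, 7->5, 4->2
Step 2: d_i = R_x(i) - R_y(i); compute d_i^2.
  (1-7)^2=36, (7-1)^2=36, (9-3)^2=36, (3-6)^2=9, (6-9)^2=9, (4-4)^2=0, (8-8)^2=0, (2-5)^2=9, (5-2)^2=9
sum(d^2) = 144.
Step 3: rho = 1 - 6*144 / (9*(9^2 - 1)) = 1 - 864/720 = -0.200000.
Step 4: Under H0, t = rho * sqrt((n-2)/(1-rho^2)) = -0.5401 ~ t(7).
Step 5: Two-sided p-value from the t-distribution with 7 df = 0.605901.
Step 6: alpha = 0.05. fail to reject H0.

rho = -0.2000, p = 0.605901, fail to reject H0 at alpha = 0.05.


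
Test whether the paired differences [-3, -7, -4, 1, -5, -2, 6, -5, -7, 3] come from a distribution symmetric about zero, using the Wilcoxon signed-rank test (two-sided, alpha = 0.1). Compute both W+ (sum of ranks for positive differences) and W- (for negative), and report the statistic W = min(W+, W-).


Step 1: Drop any zero differences (none here) and take |d_i|.
|d| = [3, 7, 4, 1, 5, 2, 6, 5, 7, 3]
Step 2: Midrank |d_i| (ties get averaged ranks).
ranks: |3|->3.5, |7|->9.5, |4|->5, |1|->1, |5|->6.5, |2|->2, |6|->8, |5|->6.5, |7|->9.5, |3|->3.5
Step 3: Attach original signs; sum ranks with positive sign and with negative sign.
W+ = 1 + 8 + 3.5 = 12.5
W- = 3.5 + 9.5 + 5 + 6.5 + 2 + 6.5 + 9.5 = 42.5
(Check: W+ + W- = 55 should equal n(n+1)/2 = 55.)
Step 4: Test statistic W = min(W+, W-) = 12.5.
Step 5: Ties in |d|, so use the tie-corrected normal approximation.
        E[W] = n(n+1)/4 = 10*11/4 = 27.5.
        Tie groups: |d|=3 (t=2), |d|=5 (t=2), |d|=7 (t=2); sum(t^3 - t) = 18.
        Var[W] = n(n+1)(2n+1)/24 - sum(t^3-t)/48 = 2310/24 - 18/48 = 95.875.
        z = (W - E[W]) / sqrt(Var[W]) = (12.5 - 27.5) / 9.7916 = -1.5319.
        Two-sided p = 2*Phi(z) = 0.125540.
Step 6: alpha = 0.1. fail to reject H0.

W+ = 12.5, W- = 42.5, W = min = 12.5, p = 0.125540, fail to reject H0.


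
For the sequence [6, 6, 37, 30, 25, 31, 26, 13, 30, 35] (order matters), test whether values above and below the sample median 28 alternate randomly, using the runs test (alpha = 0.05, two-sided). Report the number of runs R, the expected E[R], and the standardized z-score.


Step 1: Compute median = 28; label A = above, B = below.
Labels in order: BBAABABBAA  (n_A = 5, n_B = 5)
Step 2: Count runs R = 6.
Step 3: Under H0 (random ordering), E[R] = 2*n_A*n_B/(n_A+n_B) + 1 = 2*5*5/10 + 1 = 6.0000.
        Var[R] = 2*n_A*n_B*(2*n_A*n_B - n_A - n_B) / ((n_A+n_B)^2 * (n_A+n_B-1)) = 2000/900 = 2.2222.
        SD[R] = 1.4907.
Step 4: R = E[R], so z = 0 with no continuity correction.
Step 5: Two-sided p-value via normal approximation = 2*(1 - Phi(|z|)) = 1.000000.
Step 6: alpha = 0.05. fail to reject H0.

R = 6, z = 0.0000, p = 1.000000, fail to reject H0.


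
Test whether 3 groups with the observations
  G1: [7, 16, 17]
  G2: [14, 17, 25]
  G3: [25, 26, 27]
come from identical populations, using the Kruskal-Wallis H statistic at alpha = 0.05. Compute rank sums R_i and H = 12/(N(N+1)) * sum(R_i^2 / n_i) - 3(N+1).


Step 1: Combine all N = 9 observations and assign midranks.
sorted (value, group, rank): (7,G1,1), (14,G2,2), (16,G1,3), (17,G1,4.5), (17,G2,4.5), (25,G2,6.5), (25,G3,6.5), (26,G3,8), (27,G3,9)
Step 2: Sum ranks within each group.
R_1 = 8.5 (n_1 = 3)
R_2 = 13 (n_2 = 3)
R_3 = 23.5 (n_3 = 3)
Step 3: H = 12/(N(N+1)) * sum(R_i^2/n_i) - 3(N+1)
     = 12/(9*10) * (8.5^2/3 + 13^2/3 + 23.5^2/3) - 3*10
     = 0.133333 * 264.5 - 30
     = 5.266667.
Step 4: Ties present; correction factor C = 1 - 12/(9^3 - 9) = 0.983333. Corrected H = 5.266667 / 0.983333 = 5.355932.
Step 5: Under H0, H ~ chi^2(2); p-value = 0.068703.
Step 6: alpha = 0.05. fail to reject H0.

H = 5.3559, df = 2, p = 0.068703, fail to reject H0.


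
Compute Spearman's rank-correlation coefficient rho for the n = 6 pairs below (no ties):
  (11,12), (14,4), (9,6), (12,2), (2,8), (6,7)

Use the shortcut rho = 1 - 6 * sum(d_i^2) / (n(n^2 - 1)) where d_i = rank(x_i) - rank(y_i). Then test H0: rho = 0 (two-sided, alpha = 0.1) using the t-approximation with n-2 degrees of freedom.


Step 1: Rank x and y separately (midranks; no ties here).
rank(x): 11->4, 14->6, 9->3, 12->5, 2->1, 6->2
rank(y): 12->6, 4->2, 6->3, 2->1, 8->5, 7->4
Step 2: d_i = R_x(i) - R_y(i); compute d_i^2.
  (4-6)^2=4, (6-2)^2=16, (3-3)^2=0, (5-1)^2=16, (1-5)^2=16, (2-4)^2=4
sum(d^2) = 56.
Step 3: rho = 1 - 6*56 / (6*(6^2 - 1)) = 1 - 336/210 = -0.600000.
Step 4: Under H0, t = rho * sqrt((n-2)/(1-rho^2)) = -1.5000 ~ t(4).
Step 5: Two-sided p-value from the t-distribution with 4 df = 0.208000.
Step 6: alpha = 0.1. fail to reject H0.

rho = -0.6000, p = 0.208000, fail to reject H0 at alpha = 0.1.


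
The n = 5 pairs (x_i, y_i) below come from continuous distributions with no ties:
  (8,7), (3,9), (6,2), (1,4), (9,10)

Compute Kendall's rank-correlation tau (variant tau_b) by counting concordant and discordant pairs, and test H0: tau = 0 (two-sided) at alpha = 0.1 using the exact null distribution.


Step 1: Enumerate the 10 unordered pairs (i,j) with i<j and classify each by sign(x_j-x_i) * sign(y_j-y_i).
  (1,2):dx=-5,dy=+2->D; (1,3):dx=-2,dy=-5->C; (1,4):dx=-7,dy=-3->C; (1,5):dx=+1,dy=+3->C
  (2,3):dx=+3,dy=-7->D; (2,4):dx=-2,dy=-5->C; (2,5):dx=+6,dy=+1->C; (3,4):dx=-5,dy=+2->D
  (3,5):dx=+3,dy=+8->C; (4,5):dx=+8,dy=+6->C
Step 2: C = 7, D = 3, total pairs = 10.
Step 3: tau = (C - D)/(n(n-1)/2) = (7 - 3)/10 = 0.400000.
Step 4: Exact two-sided p-value (enumerate n! = 120 permutations of y under H0): p = 0.483333.
Step 5: alpha = 0.1. fail to reject H0.

tau_b = 0.4000 (C=7, D=3), p = 0.483333, fail to reject H0.
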